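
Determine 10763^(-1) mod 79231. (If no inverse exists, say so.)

75300

Apply the Euclidean algorithm to 79231 and 10763:
79231 = 7*10763 + 3890
10763 = 2*3890 + 2983
3890 = 1*2983 + 907
2983 = 3*907 + 262
907 = 3*262 + 121
262 = 2*121 + 20
121 = 6*20 + 1
20 = 20*1 + 0
The gcd is 1. Working backward:
1 = 121 − 6·20
1 = −6·262 + 13·121
1 = 13·907 − 45·262
1 = −45·2983 + 148·907
1 = 148·3890 − 193·2983
1 = −193·10763 + 534·3890
1 = 534·79231 − 3931·10763
So 10763·(-3931) ≡ 1 (mod 79231), and -3931 ≡ 75300 (mod 79231).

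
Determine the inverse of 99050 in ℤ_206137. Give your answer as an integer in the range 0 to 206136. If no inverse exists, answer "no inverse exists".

Extended Euclidean algorithm:
206137 = 2·99050 + 8037
99050 = 12·8037 + 2606
8037 = 3·2606 + 219
2606 = 11·219 + 197
219 = 1·197 + 22
197 = 8·22 + 21
22 = 1·21 + 1
21 = 21·1 + 0
gcd = 1, so the inverse exists. Back-substitute:
1 = 22 − 21
1 = −197 + 9·22
1 = 9·219 − 10·197
1 = −10·2606 + 119·219
1 = 119·8037 − 367·2606
1 = −367·99050 + 4523·8037
1 = 4523·206137 − 9413·99050
So 99050·(-9413) ≡ 1 (mod 206137), and -9413 ≡ 196724 (mod 206137).

196724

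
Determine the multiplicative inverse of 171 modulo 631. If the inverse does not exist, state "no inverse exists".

262

Extended Euclidean algorithm:
631 = 3*171 + 118
171 = 1*118 + 53
118 = 2*53 + 12
53 = 4*12 + 5
12 = 2*5 + 2
5 = 2*2 + 1
2 = 2*1 + 0
The gcd is 1. Working backward:
1 = 5 − 2·2
1 = −2·12 + 5·5
1 = 5·53 − 22·12
1 = −22·118 + 49·53
1 = 49·171 − 71·118
1 = −71·631 + 262·171
So 171·262 ≡ 1 (mod 631).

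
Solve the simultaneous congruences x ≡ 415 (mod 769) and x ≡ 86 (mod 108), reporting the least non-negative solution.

Write x = 415 + 769·k. Then 769·k ≡ 86 − 415 ≡ 103 (mod 108).
Need 769⁻¹ mod 108. Extended Euclid on (108, 13):
108 = 8×13 + 4
13 = 3×4 + 1
4 = 4×1 + 0
Back-substitute:
1 = 13 − 3·4
1 = −3·108 + 25·13
769⁻¹ ≡ 25 (mod 108), so k ≡ 25·103 ≡ 91 (mod 108).
x = 415 + 769·91 = 70394.

70394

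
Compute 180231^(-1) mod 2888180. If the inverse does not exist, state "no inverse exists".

Extended Euclidean algorithm:
2888180 = 16·180231 + 4484
180231 = 40·4484 + 871
4484 = 5·871 + 129
871 = 6·129 + 97
129 = 1·97 + 32
97 = 3·32 + 1
32 = 32·1 + 0
gcd = 1, so the inverse exists. Back-substitute:
1 = 97 − 3·32
1 = −3·129 + 4·97
1 = 4·871 − 27·129
1 = −27·4484 + 139·871
1 = 139·180231 − 5587·4484
1 = −5587·2888180 + 89531·180231
So 180231·89531 ≡ 1 (mod 2888180).

89531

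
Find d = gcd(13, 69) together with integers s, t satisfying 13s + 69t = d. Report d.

1

Apply Euclid's algorithm to 69 and 13:
69 = 5*13 + 4
13 = 3*4 + 1
4 = 4*1 + 0
gcd(13, 69) = 1.
Working backward:
1 = 13 − 3·4
1 = −3·69 + 16·13
So 1 = (-3)·69 + (16)·13.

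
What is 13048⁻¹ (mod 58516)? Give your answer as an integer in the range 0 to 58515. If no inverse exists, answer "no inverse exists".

no inverse exists

Euclidean algorithm on 58516, 13048:
58516 = 4×13048 + 6324
13048 = 2×6324 + 400
6324 = 15×400 + 324
400 = 1×324 + 76
324 = 4×76 + 20
76 = 3×20 + 16
20 = 1×16 + 4
16 = 4×4 + 0
The gcd is 4, not 1, hence no inverse exists.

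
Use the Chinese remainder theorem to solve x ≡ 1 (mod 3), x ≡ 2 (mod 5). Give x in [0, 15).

Write x = 1 + 3·k. Then 3·k ≡ 2 − 1 ≡ 1 (mod 5).
Need 3⁻¹ mod 5. Extended Euclid on (5, 3):
5 = 1·3 + 2
3 = 1·2 + 1
2 = 2·1 + 0
Back-substitute:
1 = 3 − 2
1 = −5 + 2·3
3⁻¹ ≡ 2 (mod 5), so k ≡ 2·1 ≡ 2 (mod 5).
x = 1 + 3·2 = 7.

7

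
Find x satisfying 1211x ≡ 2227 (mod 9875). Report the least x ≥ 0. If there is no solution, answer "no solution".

8882

First find gcd(1211, 9875):
9875 = 8×1211 + 187
1211 = 6×187 + 89
187 = 2×89 + 9
89 = 9×9 + 8
9 = 1×8 + 1
8 = 8×1 + 0
gcd = 1, so a unique solution mod 9875 exists.
Back-substitute for the Bézout coefficients:
1 = 9 − 8
1 = −89 + 10·9
1 = 10·187 − 21·89
1 = −21·1211 + 136·187
1 = 136·9875 − 1109·1211
So 1211·(-1109) ≡ 1 (mod 9875), giving 1211⁻¹ ≡ 8766.
x ≡ 1211⁻¹·2227 ≡ 8766·2227 ≡ 8882 (mod 9875).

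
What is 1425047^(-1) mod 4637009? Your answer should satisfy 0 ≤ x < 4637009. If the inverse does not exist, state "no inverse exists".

Compute gcd(1425047, 4637009):
4637009 = 3·1425047 + 361868
1425047 = 3·361868 + 339443
361868 = 1·339443 + 22425
339443 = 15·22425 + 3068
22425 = 7·3068 + 949
3068 = 3·949 + 221
949 = 4·221 + 65
221 = 3·65 + 26
65 = 2·26 + 13
26 = 2·13 + 0
The gcd is 13, not 1, hence no inverse exists.

no inverse exists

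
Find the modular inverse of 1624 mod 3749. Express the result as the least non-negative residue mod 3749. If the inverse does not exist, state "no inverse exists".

gcd(3749, 1624) by repeated division:
3749 = 2×1624 + 501
1624 = 3×501 + 121
501 = 4×121 + 17
121 = 7×17 + 2
17 = 8×2 + 1
2 = 2×1 + 0
The gcd is 1. Working backward:
1 = 17 − 8·2
1 = −8·121 + 57·17
1 = 57·501 − 236·121
1 = −236·1624 + 765·501
1 = 765·3749 − 1766·1624
So 1624·(-1766) ≡ 1 (mod 3749), and -1766 ≡ 1983 (mod 3749).

1983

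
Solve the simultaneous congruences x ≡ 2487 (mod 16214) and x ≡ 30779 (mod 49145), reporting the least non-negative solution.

768756869

Write x = 2487 + 16214·k. Then 16214·k ≡ 30779 − 2487 ≡ 28292 (mod 49145).
Need 16214⁻¹ mod 49145. Extended Euclid on (49145, 16214):
49145 = 3·16214 + 503
16214 = 32·503 + 118
503 = 4·118 + 31
118 = 3·31 + 25
31 = 1·25 + 6
25 = 4·6 + 1
6 = 6·1 + 0
Back-substitute:
1 = 25 − 4·6
1 = −4·31 + 5·25
1 = 5·118 − 19·31
1 = −19·503 + 81·118
1 = 81·16214 − 2611·503
1 = −2611·49145 + 7914·16214
16214⁻¹ ≡ 7914 (mod 49145), so k ≡ 7914·28292 ≡ 47413 (mod 49145).
x = 2487 + 16214·47413 = 768756869.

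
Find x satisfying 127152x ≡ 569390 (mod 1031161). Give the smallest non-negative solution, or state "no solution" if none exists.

76576

First find gcd(127152, 1031161):
1031161 = 8*127152 + 13945
127152 = 9*13945 + 1647
13945 = 8*1647 + 769
1647 = 2*769 + 109
769 = 7*109 + 6
109 = 18*6 + 1
6 = 6*1 + 0
gcd = 1, so a unique solution mod 1031161 exists.
Back-substitute for the Bézout coefficients:
1 = 109 − 18·6
1 = −18·769 + 127·109
1 = 127·1647 − 272·769
1 = −272·13945 + 2303·1647
1 = 2303·127152 − 20999·13945
1 = −20999·1031161 + 170295·127152
So 127152·(170295) ≡ 1 (mod 1031161), giving 127152⁻¹ ≡ 170295.
x ≡ 127152⁻¹·569390 ≡ 170295·569390 ≡ 76576 (mod 1031161).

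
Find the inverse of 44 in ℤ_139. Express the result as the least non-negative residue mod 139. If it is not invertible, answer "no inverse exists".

Apply the Euclidean algorithm to 139 and 44:
139 = 3×44 + 7
44 = 6×7 + 2
7 = 3×2 + 1
2 = 2×1 + 0
The gcd is 1. Working backward:
1 = 7 − 3·2
1 = −3·44 + 19·7
1 = 19·139 − 60·44
So 44·(-60) ≡ 1 (mod 139), and -60 ≡ 79 (mod 139).

79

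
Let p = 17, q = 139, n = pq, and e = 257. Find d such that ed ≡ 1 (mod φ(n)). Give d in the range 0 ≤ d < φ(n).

φ(n) = (p−1)(q−1) = 16·138 = 2208.
Need d with 257·d ≡ 1 (mod 2208). Apply the extended Euclidean algorithm:
2208 = 8×257 + 152
257 = 1×152 + 105
152 = 1×105 + 47
105 = 2×47 + 11
47 = 4×11 + 3
11 = 3×3 + 2
3 = 1×2 + 1
2 = 2×1 + 0
Back-substitute:
1 = 3 − 2
1 = −11 + 4·3
1 = 4·47 − 17·11
1 = −17·105 + 38·47
1 = 38·152 − 55·105
1 = −55·257 + 93·152
1 = 93·2208 − 799·257
So 257·(-799) ≡ 1 (mod 2208), hence d ≡ -799 ≡ 1409 (mod 2208).

1409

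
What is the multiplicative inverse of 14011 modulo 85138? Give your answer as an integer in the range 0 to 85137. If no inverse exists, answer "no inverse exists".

19299

Apply the Euclidean algorithm to 85138 and 14011:
85138 = 6·14011 + 1072
14011 = 13·1072 + 75
1072 = 14·75 + 22
75 = 3·22 + 9
22 = 2·9 + 4
9 = 2·4 + 1
4 = 4·1 + 0
The gcd is 1. Working backward:
1 = 9 − 2·4
1 = −2·22 + 5·9
1 = 5·75 − 17·22
1 = −17·1072 + 243·75
1 = 243·14011 − 3176·1072
1 = −3176·85138 + 19299·14011
So 14011·19299 ≡ 1 (mod 85138).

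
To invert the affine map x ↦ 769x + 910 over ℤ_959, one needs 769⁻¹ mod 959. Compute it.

Apply the Euclidean algorithm to 959 and 769:
959 = 1*769 + 190
769 = 4*190 + 9
190 = 21*9 + 1
9 = 9*1 + 0
Since gcd(769, 959) = 1, back-substitute to write 1 as a combination:
1 = 190 − 21·9
1 = −21·769 + 85·190
1 = 85·959 − 106·769
Thus 769·(-106) ≡ 1 (mod 959); reducing, -106 mod 959 = 853.

853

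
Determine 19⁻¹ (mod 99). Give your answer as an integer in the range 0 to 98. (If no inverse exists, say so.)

73

Run Euclid on (99, 19):
99 = 5·19 + 4
19 = 4·4 + 3
4 = 1·3 + 1
3 = 3·1 + 0
Since gcd(19, 99) = 1, back-substitute to write 1 as a combination:
1 = 4 − 3
1 = −19 + 5·4
1 = 5·99 − 26·19
So 19·(-26) ≡ 1 (mod 99), and -26 ≡ 73 (mod 99).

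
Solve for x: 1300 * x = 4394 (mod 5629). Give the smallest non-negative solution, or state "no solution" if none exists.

First find gcd(1300, 5629):
5629 = 4·1300 + 429
1300 = 3·429 + 13
429 = 33·13 + 0
gcd = 13 and 13 | 4394, so solutions exist. Divide through by 13: 100x ≡ 338 (mod 433).
Now find 100⁻¹ mod 433:
433 = 4·100 + 33
100 = 3·33 + 1
33 = 33·1 + 0
Back-substitute:
1 = 100 − 3·33
1 = −3·433 + 13·100
So 100⁻¹ ≡ 13 (mod 433).
Then x ≡ 13·338 ≡ 64 (mod 433); the smallest non-negative solution is x = 64.

64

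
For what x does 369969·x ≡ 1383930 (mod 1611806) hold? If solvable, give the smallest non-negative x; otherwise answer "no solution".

1039758

First find gcd(369969, 1611806):
1611806 = 4×369969 + 131930
369969 = 2×131930 + 106109
131930 = 1×106109 + 25821
106109 = 4×25821 + 2825
25821 = 9×2825 + 396
2825 = 7×396 + 53
396 = 7×53 + 25
53 = 2×25 + 3
25 = 8×3 + 1
3 = 3×1 + 0
gcd = 1, so a unique solution mod 1611806 exists.
Back-substitute for the Bézout coefficients:
1 = 25 − 8·3
1 = −8·53 + 17·25
1 = 17·396 − 127·53
1 = −127·2825 + 906·396
1 = 906·25821 − 8281·2825
1 = −8281·106109 + 34030·25821
1 = 34030·131930 − 42311·106109
1 = −42311·369969 + 118652·131930
1 = 118652·1611806 − 516919·369969
So 369969·(-516919) ≡ 1 (mod 1611806), giving 369969⁻¹ ≡ 1094887.
x ≡ 369969⁻¹·1383930 ≡ 1094887·1383930 ≡ 1039758 (mod 1611806).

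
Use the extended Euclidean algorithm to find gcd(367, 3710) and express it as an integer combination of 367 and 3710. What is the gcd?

1

Euclidean algorithm:
3710 = 10*367 + 40
367 = 9*40 + 7
40 = 5*7 + 5
7 = 1*5 + 2
5 = 2*2 + 1
2 = 2*1 + 0
gcd(367, 3710) = 1.
Back-substituting:
1 = 5 − 2·2
1 = −2·7 + 3·5
1 = 3·40 − 17·7
1 = −17·367 + 156·40
1 = 156·3710 − 1577·367
So 1 = (156)·3710 + (-1577)·367.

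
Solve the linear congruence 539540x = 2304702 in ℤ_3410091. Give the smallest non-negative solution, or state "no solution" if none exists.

312597

First find gcd(539540, 3410091):
3410091 = 6×539540 + 172851
539540 = 3×172851 + 20987
172851 = 8×20987 + 4955
20987 = 4×4955 + 1167
4955 = 4×1167 + 287
1167 = 4×287 + 19
287 = 15×19 + 2
19 = 9×2 + 1
2 = 2×1 + 0
gcd = 1, so a unique solution mod 3410091 exists.
Back-substitute for the Bézout coefficients:
1 = 19 − 9·2
1 = −9·287 + 136·19
1 = 136·1167 − 553·287
1 = −553·4955 + 2348·1167
1 = 2348·20987 − 9945·4955
1 = −9945·172851 + 81908·20987
1 = 81908·539540 − 255669·172851
1 = −255669·3410091 + 1615922·539540
So 539540·(1615922) ≡ 1 (mod 3410091), giving 539540⁻¹ ≡ 1615922.
x ≡ 539540⁻¹·2304702 ≡ 1615922·2304702 ≡ 312597 (mod 3410091).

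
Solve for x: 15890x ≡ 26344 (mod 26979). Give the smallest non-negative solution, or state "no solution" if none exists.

First find gcd(15890, 26979):
26979 = 1·15890 + 11089
15890 = 1·11089 + 4801
11089 = 2·4801 + 1487
4801 = 3·1487 + 340
1487 = 4·340 + 127
340 = 2·127 + 86
127 = 1·86 + 41
86 = 2·41 + 4
41 = 10·4 + 1
4 = 4·1 + 0
gcd = 1, so a unique solution mod 26979 exists.
Back-substitute for the Bézout coefficients:
1 = 41 − 10·4
1 = −10·86 + 21·41
1 = 21·127 − 31·86
1 = −31·340 + 83·127
1 = 83·1487 − 363·340
1 = −363·4801 + 1172·1487
1 = 1172·11089 − 2707·4801
1 = −2707·15890 + 3879·11089
1 = 3879·26979 − 6586·15890
So 15890·(-6586) ≡ 1 (mod 26979), giving 15890⁻¹ ≡ 20393.
x ≡ 15890⁻¹·26344 ≡ 20393·26344 ≡ 365 (mod 26979).

365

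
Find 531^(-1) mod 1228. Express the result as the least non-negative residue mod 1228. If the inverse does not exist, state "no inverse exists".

1191

Extended Euclidean algorithm:
1228 = 2*531 + 166
531 = 3*166 + 33
166 = 5*33 + 1
33 = 33*1 + 0
Since gcd(531, 1228) = 1, back-substitute to write 1 as a combination:
1 = 166 − 5·33
1 = −5·531 + 16·166
1 = 16·1228 − 37·531
Thus 531·(-37) ≡ 1 (mod 1228); reducing, -37 mod 1228 = 1191.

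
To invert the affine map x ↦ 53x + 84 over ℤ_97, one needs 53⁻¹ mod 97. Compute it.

11

gcd(97, 53) by repeated division:
97 = 1×53 + 44
53 = 1×44 + 9
44 = 4×9 + 8
9 = 1×8 + 1
8 = 8×1 + 0
The gcd is 1. Working backward:
1 = 9 − 8
1 = −44 + 5·9
1 = 5·53 − 6·44
1 = −6·97 + 11·53
So 53·11 ≡ 1 (mod 97).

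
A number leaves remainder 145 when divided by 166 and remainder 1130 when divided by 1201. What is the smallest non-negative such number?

Write x = 145 + 166·k. Then 166·k ≡ 1130 − 145 ≡ 985 (mod 1201).
Need 166⁻¹ mod 1201. Extended Euclid on (1201, 166):
1201 = 7·166 + 39
166 = 4·39 + 10
39 = 3·10 + 9
10 = 1·9 + 1
9 = 9·1 + 0
Back-substitute:
1 = 10 − 9
1 = −39 + 4·10
1 = 4·166 − 17·39
1 = −17·1201 + 123·166
166⁻¹ ≡ 123 (mod 1201), so k ≡ 123·985 ≡ 1055 (mod 1201).
x = 145 + 166·1055 = 175275.

175275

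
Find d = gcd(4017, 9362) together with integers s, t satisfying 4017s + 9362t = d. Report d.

Repeated division:
9362 = 2*4017 + 1328
4017 = 3*1328 + 33
1328 = 40*33 + 8
33 = 4*8 + 1
8 = 8*1 + 0
gcd(4017, 9362) = 1.
Back-substituting:
1 = 33 − 4·8
1 = −4·1328 + 161·33
1 = 161·4017 − 487·1328
1 = −487·9362 + 1135·4017
So 1 = (-487)·9362 + (1135)·4017.

1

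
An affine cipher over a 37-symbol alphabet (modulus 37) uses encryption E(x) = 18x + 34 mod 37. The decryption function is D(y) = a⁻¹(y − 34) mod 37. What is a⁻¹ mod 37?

35

gcd(37, 18) by repeated division:
37 = 2×18 + 1
18 = 18×1 + 0
gcd = 1, so the inverse exists. Back-substitute:
1 = 37 − 2·18
Thus 18·(-2) ≡ 1 (mod 37); reducing, -2 mod 37 = 35.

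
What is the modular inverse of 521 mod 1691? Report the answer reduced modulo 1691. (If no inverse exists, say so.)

753

Apply the Euclidean algorithm to 1691 and 521:
1691 = 3×521 + 128
521 = 4×128 + 9
128 = 14×9 + 2
9 = 4×2 + 1
2 = 2×1 + 0
Since gcd(521, 1691) = 1, back-substitute to write 1 as a combination:
1 = 9 − 4·2
1 = −4·128 + 57·9
1 = 57·521 − 232·128
1 = −232·1691 + 753·521
So 521·753 ≡ 1 (mod 1691).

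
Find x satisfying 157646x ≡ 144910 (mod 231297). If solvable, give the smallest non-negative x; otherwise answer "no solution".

197843

First find gcd(157646, 231297):
231297 = 1*157646 + 73651
157646 = 2*73651 + 10344
73651 = 7*10344 + 1243
10344 = 8*1243 + 400
1243 = 3*400 + 43
400 = 9*43 + 13
43 = 3*13 + 4
13 = 3*4 + 1
4 = 4*1 + 0
gcd = 1, so a unique solution mod 231297 exists.
Back-substitute for the Bézout coefficients:
1 = 13 − 3·4
1 = −3·43 + 10·13
1 = 10·400 − 93·43
1 = −93·1243 + 289·400
1 = 289·10344 − 2405·1243
1 = −2405·73651 + 17124·10344
1 = 17124·157646 − 36653·73651
1 = −36653·231297 + 53777·157646
So 157646·(53777) ≡ 1 (mod 231297), giving 157646⁻¹ ≡ 53777.
x ≡ 157646⁻¹·144910 ≡ 53777·144910 ≡ 197843 (mod 231297).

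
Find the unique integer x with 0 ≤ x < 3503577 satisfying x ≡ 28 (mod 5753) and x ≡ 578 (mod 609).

1789211

Write x = 28 + 5753·k. Then 5753·k ≡ 578 − 28 ≡ 550 (mod 609).
Need 5753⁻¹ mod 609. Extended Euclid on (609, 272):
609 = 2*272 + 65
272 = 4*65 + 12
65 = 5*12 + 5
12 = 2*5 + 2
5 = 2*2 + 1
2 = 2*1 + 0
Back-substitute:
1 = 5 − 2·2
1 = −2·12 + 5·5
1 = 5·65 − 27·12
1 = −27·272 + 113·65
1 = 113·609 − 253·272
5753⁻¹ ≡ 356 (mod 609), so k ≡ 356·550 ≡ 311 (mod 609).
x = 28 + 5753·311 = 1789211.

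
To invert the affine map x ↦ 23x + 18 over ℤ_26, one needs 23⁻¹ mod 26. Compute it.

17

gcd(26, 23) by repeated division:
26 = 1*23 + 3
23 = 7*3 + 2
3 = 1*2 + 1
2 = 2*1 + 0
The gcd is 1. Working backward:
1 = 3 − 2
1 = −23 + 8·3
1 = 8·26 − 9·23
So 23·(-9) ≡ 1 (mod 26), and -9 ≡ 17 (mod 26).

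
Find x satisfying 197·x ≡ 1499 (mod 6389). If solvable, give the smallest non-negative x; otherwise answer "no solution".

5975

First find gcd(197, 6389):
6389 = 32*197 + 85
197 = 2*85 + 27
85 = 3*27 + 4
27 = 6*4 + 3
4 = 1*3 + 1
3 = 3*1 + 0
gcd = 1, so a unique solution mod 6389 exists.
Back-substitute for the Bézout coefficients:
1 = 4 − 3
1 = −27 + 7·4
1 = 7·85 − 22·27
1 = −22·197 + 51·85
1 = 51·6389 − 1654·197
So 197·(-1654) ≡ 1 (mod 6389), giving 197⁻¹ ≡ 4735.
x ≡ 197⁻¹·1499 ≡ 4735·1499 ≡ 5975 (mod 6389).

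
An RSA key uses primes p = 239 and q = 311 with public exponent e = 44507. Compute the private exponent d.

16423

φ(n) = (p−1)(q−1) = 238·310 = 73780.
Need d with 44507·d ≡ 1 (mod 73780). Apply the extended Euclidean algorithm:
73780 = 1*44507 + 29273
44507 = 1*29273 + 15234
29273 = 1*15234 + 14039
15234 = 1*14039 + 1195
14039 = 11*1195 + 894
1195 = 1*894 + 301
894 = 2*301 + 292
301 = 1*292 + 9
292 = 32*9 + 4
9 = 2*4 + 1
4 = 4*1 + 0
Back-substitute:
1 = 9 − 2·4
1 = −2·292 + 65·9
1 = 65·301 − 67·292
1 = −67·894 + 199·301
1 = 199·1195 − 266·894
1 = −266·14039 + 3125·1195
1 = 3125·15234 − 3391·14039
1 = −3391·29273 + 6516·15234
1 = 6516·44507 − 9907·29273
1 = −9907·73780 + 16423·44507
So 44507·16423 ≡ 1 (mod 73780), hence d = 16423.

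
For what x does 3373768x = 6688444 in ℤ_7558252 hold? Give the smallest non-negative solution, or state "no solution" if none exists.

First find gcd(3373768, 7558252):
7558252 = 2*3373768 + 810716
3373768 = 4*810716 + 130904
810716 = 6*130904 + 25292
130904 = 5*25292 + 4444
25292 = 5*4444 + 3072
4444 = 1*3072 + 1372
3072 = 2*1372 + 328
1372 = 4*328 + 60
328 = 5*60 + 28
60 = 2*28 + 4
28 = 7*4 + 0
gcd = 4 and 4 | 6688444, so solutions exist. Divide through by 4: 843442x ≡ 1672111 (mod 1889563).
Now find 843442⁻¹ mod 1889563:
1889563 = 2·843442 + 202679
843442 = 4·202679 + 32726
202679 = 6·32726 + 6323
32726 = 5·6323 + 1111
6323 = 5·1111 + 768
1111 = 1·768 + 343
768 = 2·343 + 82
343 = 4·82 + 15
82 = 5·15 + 7
15 = 2·7 + 1
7 = 7·1 + 0
Back-substitute:
1 = 15 − 2·7
1 = −2·82 + 11·15
1 = 11·343 − 46·82
1 = −46·768 + 103·343
1 = 103·1111 − 149·768
1 = −149·6323 + 848·1111
1 = 848·32726 − 4389·6323
1 = −4389·202679 + 27182·32726
1 = 27182·843442 − 113117·202679
1 = −113117·1889563 + 253416·843442
So 843442⁻¹ ≡ 253416 (mod 1889563).
Then x ≡ 253416·1672111 ≡ 1399300 (mod 1889563); the smallest non-negative solution is x = 1399300.

1399300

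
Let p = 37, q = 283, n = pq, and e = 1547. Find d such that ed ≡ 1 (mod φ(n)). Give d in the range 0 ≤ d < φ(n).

φ(n) = (p−1)(q−1) = 36·282 = 10152.
Need d with 1547·d ≡ 1 (mod 10152). Apply the extended Euclidean algorithm:
10152 = 6*1547 + 870
1547 = 1*870 + 677
870 = 1*677 + 193
677 = 3*193 + 98
193 = 1*98 + 95
98 = 1*95 + 3
95 = 31*3 + 2
3 = 1*2 + 1
2 = 2*1 + 0
Back-substitute:
1 = 3 − 2
1 = −95 + 32·3
1 = 32·98 − 33·95
1 = −33·193 + 65·98
1 = 65·677 − 228·193
1 = −228·870 + 293·677
1 = 293·1547 − 521·870
1 = −521·10152 + 3419·1547
So 1547·3419 ≡ 1 (mod 10152), hence d = 3419.

3419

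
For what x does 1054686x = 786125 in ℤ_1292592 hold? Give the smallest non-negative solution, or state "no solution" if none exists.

no solution

gcd(1054686, 1292592):
1292592 = 1·1054686 + 237906
1054686 = 4·237906 + 103062
237906 = 2·103062 + 31782
103062 = 3·31782 + 7716
31782 = 4·7716 + 918
7716 = 8·918 + 372
918 = 2·372 + 174
372 = 2·174 + 24
174 = 7·24 + 6
24 = 4·6 + 0
gcd = 6, but 6 ∤ 786125, so the congruence has no solution.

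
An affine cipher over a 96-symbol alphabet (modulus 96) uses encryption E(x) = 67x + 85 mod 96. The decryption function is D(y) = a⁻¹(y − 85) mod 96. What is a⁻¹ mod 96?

Extended Euclidean algorithm:
96 = 1×67 + 29
67 = 2×29 + 9
29 = 3×9 + 2
9 = 4×2 + 1
2 = 2×1 + 0
The gcd is 1. Working backward:
1 = 9 − 4·2
1 = −4·29 + 13·9
1 = 13·67 − 30·29
1 = −30·96 + 43·67
So 67·43 ≡ 1 (mod 96).

43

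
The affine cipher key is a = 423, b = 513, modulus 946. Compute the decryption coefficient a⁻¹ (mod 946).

Extended Euclidean algorithm:
946 = 2×423 + 100
423 = 4×100 + 23
100 = 4×23 + 8
23 = 2×8 + 7
8 = 1×7 + 1
7 = 7×1 + 0
The gcd is 1. Working backward:
1 = 8 − 7
1 = −23 + 3·8
1 = 3·100 − 13·23
1 = −13·423 + 55·100
1 = 55·946 − 123·423
So 423·(-123) ≡ 1 (mod 946), and -123 ≡ 823 (mod 946).

823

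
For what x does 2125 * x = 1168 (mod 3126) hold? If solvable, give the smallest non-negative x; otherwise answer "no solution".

1960

First find gcd(2125, 3126):
3126 = 1·2125 + 1001
2125 = 2·1001 + 123
1001 = 8·123 + 17
123 = 7·17 + 4
17 = 4·4 + 1
4 = 4·1 + 0
gcd = 1, so a unique solution mod 3126 exists.
Back-substitute for the Bézout coefficients:
1 = 17 − 4·4
1 = −4·123 + 29·17
1 = 29·1001 − 236·123
1 = −236·2125 + 501·1001
1 = 501·3126 − 737·2125
So 2125·(-737) ≡ 1 (mod 3126), giving 2125⁻¹ ≡ 2389.
x ≡ 2125⁻¹·1168 ≡ 2389·1168 ≡ 1960 (mod 3126).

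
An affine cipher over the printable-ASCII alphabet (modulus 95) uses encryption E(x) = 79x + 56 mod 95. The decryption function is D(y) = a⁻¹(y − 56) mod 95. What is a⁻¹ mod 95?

Extended Euclidean algorithm:
95 = 1*79 + 16
79 = 4*16 + 15
16 = 1*15 + 1
15 = 15*1 + 0
gcd = 1, so the inverse exists. Back-substitute:
1 = 16 − 15
1 = −79 + 5·16
1 = 5·95 − 6·79
So 79·(-6) ≡ 1 (mod 95), and -6 ≡ 89 (mod 95).

89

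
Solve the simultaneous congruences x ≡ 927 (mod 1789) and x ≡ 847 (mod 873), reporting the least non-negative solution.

941941

Write x = 927 + 1789·k. Then 1789·k ≡ 847 − 927 ≡ 793 (mod 873).
Need 1789⁻¹ mod 873. Extended Euclid on (873, 43):
873 = 20×43 + 13
43 = 3×13 + 4
13 = 3×4 + 1
4 = 4×1 + 0
Back-substitute:
1 = 13 − 3·4
1 = −3·43 + 10·13
1 = 10·873 − 203·43
1789⁻¹ ≡ 670 (mod 873), so k ≡ 670·793 ≡ 526 (mod 873).
x = 927 + 1789·526 = 941941.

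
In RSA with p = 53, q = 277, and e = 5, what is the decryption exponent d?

φ(n) = (p−1)(q−1) = 52·276 = 14352.
Need d with 5·d ≡ 1 (mod 14352). Apply the extended Euclidean algorithm:
14352 = 2870·5 + 2
5 = 2·2 + 1
2 = 2·1 + 0
Back-substitute:
1 = 5 − 2·2
1 = −2·14352 + 5741·5
So 5·5741 ≡ 1 (mod 14352), hence d = 5741.

5741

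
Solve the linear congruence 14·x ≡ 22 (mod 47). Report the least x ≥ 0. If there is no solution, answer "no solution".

First find gcd(14, 47):
47 = 3*14 + 5
14 = 2*5 + 4
5 = 1*4 + 1
4 = 4*1 + 0
gcd = 1, so a unique solution mod 47 exists.
Back-substitute for the Bézout coefficients:
1 = 5 − 4
1 = −14 + 3·5
1 = 3·47 − 10·14
So 14·(-10) ≡ 1 (mod 47), giving 14⁻¹ ≡ 37.
x ≡ 14⁻¹·22 ≡ 37·22 ≡ 15 (mod 47).

15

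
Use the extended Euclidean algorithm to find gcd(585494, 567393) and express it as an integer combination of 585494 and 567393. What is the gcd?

Euclidean algorithm:
585494 = 1*567393 + 18101
567393 = 31*18101 + 6262
18101 = 2*6262 + 5577
6262 = 1*5577 + 685
5577 = 8*685 + 97
685 = 7*97 + 6
97 = 16*6 + 1
6 = 6*1 + 0
gcd(585494, 567393) = 1.
Express as a combination:
1 = 97 − 16·6
1 = −16·685 + 113·97
1 = 113·5577 − 920·685
1 = −920·6262 + 1033·5577
1 = 1033·18101 − 2986·6262
1 = −2986·567393 + 93599·18101
1 = 93599·585494 − 96585·567393
So 1 = (93599)·585494 + (-96585)·567393.

1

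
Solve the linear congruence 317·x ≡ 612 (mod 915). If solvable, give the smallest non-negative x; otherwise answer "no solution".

First find gcd(317, 915):
915 = 2*317 + 281
317 = 1*281 + 36
281 = 7*36 + 29
36 = 1*29 + 7
29 = 4*7 + 1
7 = 7*1 + 0
gcd = 1, so a unique solution mod 915 exists.
Back-substitute for the Bézout coefficients:
1 = 29 − 4·7
1 = −4·36 + 5·29
1 = 5·281 − 39·36
1 = −39·317 + 44·281
1 = 44·915 − 127·317
So 317·(-127) ≡ 1 (mod 915), giving 317⁻¹ ≡ 788.
x ≡ 317⁻¹·612 ≡ 788·612 ≡ 51 (mod 915).

51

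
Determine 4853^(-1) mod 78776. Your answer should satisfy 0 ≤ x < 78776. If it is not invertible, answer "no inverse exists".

gcd(78776, 4853) by repeated division:
78776 = 16×4853 + 1128
4853 = 4×1128 + 341
1128 = 3×341 + 105
341 = 3×105 + 26
105 = 4×26 + 1
26 = 26×1 + 0
gcd = 1, so the inverse exists. Back-substitute:
1 = 105 − 4·26
1 = −4·341 + 13·105
1 = 13·1128 − 43·341
1 = −43·4853 + 185·1128
1 = 185·78776 − 3003·4853
Thus 4853·(-3003) ≡ 1 (mod 78776); reducing, -3003 mod 78776 = 75773.

75773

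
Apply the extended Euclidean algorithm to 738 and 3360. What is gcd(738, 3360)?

6

Euclidean algorithm:
3360 = 4·738 + 408
738 = 1·408 + 330
408 = 1·330 + 78
330 = 4·78 + 18
78 = 4·18 + 6
18 = 3·6 + 0
gcd(738, 3360) = 6.
Express as a combination:
6 = 78 − 4·18
6 = −4·330 + 17·78
6 = 17·408 − 21·330
6 = −21·738 + 38·408
6 = 38·3360 − 173·738
So 6 = (38)·3360 + (-173)·738.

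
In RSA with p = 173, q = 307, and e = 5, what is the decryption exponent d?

φ(n) = (p−1)(q−1) = 172·306 = 52632.
Need d with 5·d ≡ 1 (mod 52632). Apply the extended Euclidean algorithm:
52632 = 10526·5 + 2
5 = 2·2 + 1
2 = 2·1 + 0
Back-substitute:
1 = 5 − 2·2
1 = −2·52632 + 21053·5
So 5·21053 ≡ 1 (mod 52632), hence d = 21053.

21053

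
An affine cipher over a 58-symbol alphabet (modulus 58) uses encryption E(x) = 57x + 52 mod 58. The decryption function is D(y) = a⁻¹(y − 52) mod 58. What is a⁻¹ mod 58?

Run Euclid on (58, 57):
58 = 1·57 + 1
57 = 57·1 + 0
Since gcd(57, 58) = 1, back-substitute to write 1 as a combination:
1 = 58 − 57
Thus 57·(-1) ≡ 1 (mod 58); reducing, -1 mod 58 = 57.

57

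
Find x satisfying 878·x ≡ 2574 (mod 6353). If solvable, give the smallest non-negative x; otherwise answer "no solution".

3780

First find gcd(878, 6353):
6353 = 7×878 + 207
878 = 4×207 + 50
207 = 4×50 + 7
50 = 7×7 + 1
7 = 7×1 + 0
gcd = 1, so a unique solution mod 6353 exists.
Back-substitute for the Bézout coefficients:
1 = 50 − 7·7
1 = −7·207 + 29·50
1 = 29·878 − 123·207
1 = −123·6353 + 890·878
So 878·(890) ≡ 1 (mod 6353), giving 878⁻¹ ≡ 890.
x ≡ 878⁻¹·2574 ≡ 890·2574 ≡ 3780 (mod 6353).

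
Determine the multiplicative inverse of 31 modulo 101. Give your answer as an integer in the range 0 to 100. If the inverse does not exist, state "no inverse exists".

88

Apply the Euclidean algorithm to 101 and 31:
101 = 3*31 + 8
31 = 3*8 + 7
8 = 1*7 + 1
7 = 7*1 + 0
Since gcd(31, 101) = 1, back-substitute to write 1 as a combination:
1 = 8 − 7
1 = −31 + 4·8
1 = 4·101 − 13·31
So 31·(-13) ≡ 1 (mod 101), and -13 ≡ 88 (mod 101).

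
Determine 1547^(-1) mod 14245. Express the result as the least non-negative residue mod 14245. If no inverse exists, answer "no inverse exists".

no inverse exists

Compute gcd(1547, 14245):
14245 = 9×1547 + 322
1547 = 4×322 + 259
322 = 1×259 + 63
259 = 4×63 + 7
63 = 9×7 + 0
gcd(1547, 14245) = 7 ≠ 1, so 1547 has no multiplicative inverse modulo 14245.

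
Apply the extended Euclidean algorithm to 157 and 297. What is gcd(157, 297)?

Repeated division:
297 = 1*157 + 140
157 = 1*140 + 17
140 = 8*17 + 4
17 = 4*4 + 1
4 = 4*1 + 0
gcd(157, 297) = 1.
Express as a combination:
1 = 17 − 4·4
1 = −4·140 + 33·17
1 = 33·157 − 37·140
1 = −37·297 + 70·157
So 1 = (-37)·297 + (70)·157.

1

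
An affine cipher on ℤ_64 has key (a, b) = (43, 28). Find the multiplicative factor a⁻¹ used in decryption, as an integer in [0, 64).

3

Run Euclid on (64, 43):
64 = 1·43 + 21
43 = 2·21 + 1
21 = 21·1 + 0
The gcd is 1. Working backward:
1 = 43 − 2·21
1 = −2·64 + 3·43
So 43·3 ≡ 1 (mod 64).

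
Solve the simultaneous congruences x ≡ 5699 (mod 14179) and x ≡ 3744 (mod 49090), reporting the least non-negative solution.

Write x = 5699 + 14179·k. Then 14179·k ≡ 3744 − 5699 ≡ 47135 (mod 49090).
Need 14179⁻¹ mod 49090. Extended Euclid on (49090, 14179):
49090 = 3*14179 + 6553
14179 = 2*6553 + 1073
6553 = 6*1073 + 115
1073 = 9*115 + 38
115 = 3*38 + 1
38 = 38*1 + 0
Back-substitute:
1 = 115 − 3·38
1 = −3·1073 + 28·115
1 = 28·6553 − 171·1073
1 = −171·14179 + 370·6553
1 = 370·49090 − 1281·14179
14179⁻¹ ≡ 47809 (mod 49090), so k ≡ 47809·47135 ≡ 765 (mod 49090).
x = 5699 + 14179·765 = 10852634.

10852634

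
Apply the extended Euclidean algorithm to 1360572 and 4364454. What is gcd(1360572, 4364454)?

Apply Euclid's algorithm to 4364454 and 1360572:
4364454 = 3×1360572 + 282738
1360572 = 4×282738 + 229620
282738 = 1×229620 + 53118
229620 = 4×53118 + 17148
53118 = 3×17148 + 1674
17148 = 10×1674 + 408
1674 = 4×408 + 42
408 = 9×42 + 30
42 = 1×30 + 12
30 = 2×12 + 6
12 = 2×6 + 0
gcd(1360572, 4364454) = 6.
Express as a combination:
6 = 30 − 2·12
6 = −2·42 + 3·30
6 = 3·408 − 29·42
6 = −29·1674 + 119·408
6 = 119·17148 − 1219·1674
6 = −1219·53118 + 3776·17148
6 = 3776·229620 − 16323·53118
6 = −16323·282738 + 20099·229620
6 = 20099·1360572 − 96719·282738
6 = −96719·4364454 + 310256·1360572
So 6 = (-96719)·4364454 + (310256)·1360572.

6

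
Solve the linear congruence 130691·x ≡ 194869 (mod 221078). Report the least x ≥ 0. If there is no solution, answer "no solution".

no solution

gcd(130691, 221078):
221078 = 1*130691 + 90387
130691 = 1*90387 + 40304
90387 = 2*40304 + 9779
40304 = 4*9779 + 1188
9779 = 8*1188 + 275
1188 = 4*275 + 88
275 = 3*88 + 11
88 = 8*11 + 0
gcd = 11, but 11 ∤ 194869, so the congruence has no solution.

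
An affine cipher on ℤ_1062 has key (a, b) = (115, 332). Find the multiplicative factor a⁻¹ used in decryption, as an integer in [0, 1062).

Apply the Euclidean algorithm to 1062 and 115:
1062 = 9×115 + 27
115 = 4×27 + 7
27 = 3×7 + 6
7 = 1×6 + 1
6 = 6×1 + 0
gcd = 1, so the inverse exists. Back-substitute:
1 = 7 − 6
1 = −27 + 4·7
1 = 4·115 − 17·27
1 = −17·1062 + 157·115
So 115·157 ≡ 1 (mod 1062).

157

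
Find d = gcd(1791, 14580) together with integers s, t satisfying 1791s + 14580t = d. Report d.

9

Apply Euclid's algorithm to 14580 and 1791:
14580 = 8*1791 + 252
1791 = 7*252 + 27
252 = 9*27 + 9
27 = 3*9 + 0
gcd(1791, 14580) = 9.
Express as a combination:
9 = 252 − 9·27
9 = −9·1791 + 64·252
9 = 64·14580 − 521·1791
So 9 = (64)·14580 + (-521)·1791.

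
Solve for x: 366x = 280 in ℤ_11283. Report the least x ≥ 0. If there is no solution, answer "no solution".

no solution

gcd(366, 11283):
11283 = 30×366 + 303
366 = 1×303 + 63
303 = 4×63 + 51
63 = 1×51 + 12
51 = 4×12 + 3
12 = 4×3 + 0
gcd = 3, but 3 ∤ 280, so the congruence has no solution.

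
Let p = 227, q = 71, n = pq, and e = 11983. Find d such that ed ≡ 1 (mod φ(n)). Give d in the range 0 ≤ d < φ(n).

4927

φ(n) = (p−1)(q−1) = 226·70 = 15820.
Need d with 11983·d ≡ 1 (mod 15820). Apply the extended Euclidean algorithm:
15820 = 1·11983 + 3837
11983 = 3·3837 + 472
3837 = 8·472 + 61
472 = 7·61 + 45
61 = 1·45 + 16
45 = 2·16 + 13
16 = 1·13 + 3
13 = 4·3 + 1
3 = 3·1 + 0
Back-substitute:
1 = 13 − 4·3
1 = −4·16 + 5·13
1 = 5·45 − 14·16
1 = −14·61 + 19·45
1 = 19·472 − 147·61
1 = −147·3837 + 1195·472
1 = 1195·11983 − 3732·3837
1 = −3732·15820 + 4927·11983
So 11983·4927 ≡ 1 (mod 15820), hence d = 4927.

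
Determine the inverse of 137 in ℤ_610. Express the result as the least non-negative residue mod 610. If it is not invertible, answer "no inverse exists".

Run Euclid on (610, 137):
610 = 4·137 + 62
137 = 2·62 + 13
62 = 4·13 + 10
13 = 1·10 + 3
10 = 3·3 + 1
3 = 3·1 + 0
The gcd is 1. Working backward:
1 = 10 − 3·3
1 = −3·13 + 4·10
1 = 4·62 − 19·13
1 = −19·137 + 42·62
1 = 42·610 − 187·137
So 137·(-187) ≡ 1 (mod 610), and -187 ≡ 423 (mod 610).

423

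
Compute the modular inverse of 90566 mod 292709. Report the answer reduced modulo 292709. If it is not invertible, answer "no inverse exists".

285214

Run Euclid on (292709, 90566):
292709 = 3×90566 + 21011
90566 = 4×21011 + 6522
21011 = 3×6522 + 1445
6522 = 4×1445 + 742
1445 = 1×742 + 703
742 = 1×703 + 39
703 = 18×39 + 1
39 = 39×1 + 0
gcd = 1, so the inverse exists. Back-substitute:
1 = 703 − 18·39
1 = −18·742 + 19·703
1 = 19·1445 − 37·742
1 = −37·6522 + 167·1445
1 = 167·21011 − 538·6522
1 = −538·90566 + 2319·21011
1 = 2319·292709 − 7495·90566
Hence 90566⁻¹ ≡ -7495 ≡ 285214 (mod 292709).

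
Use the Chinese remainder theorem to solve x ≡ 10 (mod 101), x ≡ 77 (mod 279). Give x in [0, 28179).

2030

Write x = 10 + 101·k. Then 101·k ≡ 77 − 10 ≡ 67 (mod 279).
Need 101⁻¹ mod 279. Extended Euclid on (279, 101):
279 = 2*101 + 77
101 = 1*77 + 24
77 = 3*24 + 5
24 = 4*5 + 4
5 = 1*4 + 1
4 = 4*1 + 0
Back-substitute:
1 = 5 − 4
1 = −24 + 5·5
1 = 5·77 − 16·24
1 = −16·101 + 21·77
1 = 21·279 − 58·101
101⁻¹ ≡ 221 (mod 279), so k ≡ 221·67 ≡ 20 (mod 279).
x = 10 + 101·20 = 2030.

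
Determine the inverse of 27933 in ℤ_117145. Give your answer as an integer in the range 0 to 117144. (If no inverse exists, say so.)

26857

Run Euclid on (117145, 27933):
117145 = 4×27933 + 5413
27933 = 5×5413 + 868
5413 = 6×868 + 205
868 = 4×205 + 48
205 = 4×48 + 13
48 = 3×13 + 9
13 = 1×9 + 4
9 = 2×4 + 1
4 = 4×1 + 0
The gcd is 1. Working backward:
1 = 9 − 2·4
1 = −2·13 + 3·9
1 = 3·48 − 11·13
1 = −11·205 + 47·48
1 = 47·868 − 199·205
1 = −199·5413 + 1241·868
1 = 1241·27933 − 6404·5413
1 = −6404·117145 + 26857·27933
So 27933·26857 ≡ 1 (mod 117145).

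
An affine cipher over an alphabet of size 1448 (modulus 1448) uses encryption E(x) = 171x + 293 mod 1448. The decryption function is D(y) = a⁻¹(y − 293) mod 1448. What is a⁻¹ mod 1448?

Extended Euclidean algorithm:
1448 = 8·171 + 80
171 = 2·80 + 11
80 = 7·11 + 3
11 = 3·3 + 2
3 = 1·2 + 1
2 = 2·1 + 0
gcd = 1, so the inverse exists. Back-substitute:
1 = 3 − 2
1 = −11 + 4·3
1 = 4·80 − 29·11
1 = −29·171 + 62·80
1 = 62·1448 − 525·171
Hence 171⁻¹ ≡ -525 ≡ 923 (mod 1448).

923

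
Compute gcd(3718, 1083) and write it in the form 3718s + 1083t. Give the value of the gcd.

1

Repeated division:
3718 = 3·1083 + 469
1083 = 2·469 + 145
469 = 3·145 + 34
145 = 4·34 + 9
34 = 3·9 + 7
9 = 1·7 + 2
7 = 3·2 + 1
2 = 2·1 + 0
gcd(3718, 1083) = 1.
Back-substituting:
1 = 7 − 3·2
1 = −3·9 + 4·7
1 = 4·34 − 15·9
1 = −15·145 + 64·34
1 = 64·469 − 207·145
1 = −207·1083 + 478·469
1 = 478·3718 − 1641·1083
So 1 = (478)·3718 + (-1641)·1083.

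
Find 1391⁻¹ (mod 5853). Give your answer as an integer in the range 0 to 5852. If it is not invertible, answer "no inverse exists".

4010

gcd(5853, 1391) by repeated division:
5853 = 4·1391 + 289
1391 = 4·289 + 235
289 = 1·235 + 54
235 = 4·54 + 19
54 = 2·19 + 16
19 = 1·16 + 3
16 = 5·3 + 1
3 = 3·1 + 0
gcd = 1, so the inverse exists. Back-substitute:
1 = 16 − 5·3
1 = −5·19 + 6·16
1 = 6·54 − 17·19
1 = −17·235 + 74·54
1 = 74·289 − 91·235
1 = −91·1391 + 438·289
1 = 438·5853 − 1843·1391
Thus 1391·(-1843) ≡ 1 (mod 5853); reducing, -1843 mod 5853 = 4010.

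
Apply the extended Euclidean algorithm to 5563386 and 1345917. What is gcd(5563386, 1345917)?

3

Apply Euclid's algorithm to 5563386 and 1345917:
5563386 = 4·1345917 + 179718
1345917 = 7·179718 + 87891
179718 = 2·87891 + 3936
87891 = 22·3936 + 1299
3936 = 3·1299 + 39
1299 = 33·39 + 12
39 = 3·12 + 3
12 = 4·3 + 0
gcd(5563386, 1345917) = 3.
Back-substituting:
3 = 39 − 3·12
3 = −3·1299 + 100·39
3 = 100·3936 − 303·1299
3 = −303·87891 + 6766·3936
3 = 6766·179718 − 13835·87891
3 = −13835·1345917 + 103611·179718
3 = 103611·5563386 − 428279·1345917
So 3 = (103611)·5563386 + (-428279)·1345917.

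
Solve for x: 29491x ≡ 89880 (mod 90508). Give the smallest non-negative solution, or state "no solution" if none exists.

no solution

gcd(29491, 90508):
90508 = 3×29491 + 2035
29491 = 14×2035 + 1001
2035 = 2×1001 + 33
1001 = 30×33 + 11
33 = 3×11 + 0
gcd = 11, but 11 ∤ 89880, so the congruence has no solution.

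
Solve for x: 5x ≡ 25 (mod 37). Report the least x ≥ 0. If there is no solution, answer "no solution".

5

First find gcd(5, 37):
37 = 7×5 + 2
5 = 2×2 + 1
2 = 2×1 + 0
gcd = 1, so a unique solution mod 37 exists.
Back-substitute for the Bézout coefficients:
1 = 5 − 2·2
1 = −2·37 + 15·5
So 5·(15) ≡ 1 (mod 37), giving 5⁻¹ ≡ 15.
x ≡ 5⁻¹·25 ≡ 15·25 ≡ 5 (mod 37).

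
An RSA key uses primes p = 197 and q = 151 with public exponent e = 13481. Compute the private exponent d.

φ(n) = (p−1)(q−1) = 196·150 = 29400.
Need d with 13481·d ≡ 1 (mod 29400). Apply the extended Euclidean algorithm:
29400 = 2*13481 + 2438
13481 = 5*2438 + 1291
2438 = 1*1291 + 1147
1291 = 1*1147 + 144
1147 = 7*144 + 139
144 = 1*139 + 5
139 = 27*5 + 4
5 = 1*4 + 1
4 = 4*1 + 0
Back-substitute:
1 = 5 − 4
1 = −139 + 28·5
1 = 28·144 − 29·139
1 = −29·1147 + 231·144
1 = 231·1291 − 260·1147
1 = −260·2438 + 491·1291
1 = 491·13481 − 2715·2438
1 = −2715·29400 + 5921·13481
So 13481·5921 ≡ 1 (mod 29400), hence d = 5921.

5921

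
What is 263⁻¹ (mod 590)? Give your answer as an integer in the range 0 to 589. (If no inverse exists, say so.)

507

gcd(590, 263) by repeated division:
590 = 2×263 + 64
263 = 4×64 + 7
64 = 9×7 + 1
7 = 7×1 + 0
The gcd is 1. Working backward:
1 = 64 − 9·7
1 = −9·263 + 37·64
1 = 37·590 − 83·263
Thus 263·(-83) ≡ 1 (mod 590); reducing, -83 mod 590 = 507.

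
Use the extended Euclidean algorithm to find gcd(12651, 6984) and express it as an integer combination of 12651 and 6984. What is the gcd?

3

Repeated division:
12651 = 1·6984 + 5667
6984 = 1·5667 + 1317
5667 = 4·1317 + 399
1317 = 3·399 + 120
399 = 3·120 + 39
120 = 3·39 + 3
39 = 13·3 + 0
gcd(12651, 6984) = 3.
Back-substituting:
3 = 120 − 3·39
3 = −3·399 + 10·120
3 = 10·1317 − 33·399
3 = −33·5667 + 142·1317
3 = 142·6984 − 175·5667
3 = −175·12651 + 317·6984
So 3 = (-175)·12651 + (317)·6984.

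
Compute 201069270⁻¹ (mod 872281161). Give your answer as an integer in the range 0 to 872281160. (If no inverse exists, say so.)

Compute gcd(201069270, 872281161):
872281161 = 4·201069270 + 68004081
201069270 = 2·68004081 + 65061108
68004081 = 1·65061108 + 2942973
65061108 = 22·2942973 + 315702
2942973 = 9·315702 + 101655
315702 = 3·101655 + 10737
101655 = 9·10737 + 5022
10737 = 2·5022 + 693
5022 = 7·693 + 171
693 = 4·171 + 9
171 = 19·9 + 0
Since gcd = 9 > 1, 201069270 is not a unit mod 872281161.

no inverse exists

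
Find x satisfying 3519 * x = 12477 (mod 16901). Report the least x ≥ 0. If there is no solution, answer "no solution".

First find gcd(3519, 16901):
16901 = 4×3519 + 2825
3519 = 1×2825 + 694
2825 = 4×694 + 49
694 = 14×49 + 8
49 = 6×8 + 1
8 = 8×1 + 0
gcd = 1, so a unique solution mod 16901 exists.
Back-substitute for the Bézout coefficients:
1 = 49 − 6·8
1 = −6·694 + 85·49
1 = 85·2825 − 346·694
1 = −346·3519 + 431·2825
1 = 431·16901 − 2070·3519
So 3519·(-2070) ≡ 1 (mod 16901), giving 3519⁻¹ ≡ 14831.
x ≡ 3519⁻¹·12477 ≡ 14831·12477 ≡ 14239 (mod 16901).

14239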